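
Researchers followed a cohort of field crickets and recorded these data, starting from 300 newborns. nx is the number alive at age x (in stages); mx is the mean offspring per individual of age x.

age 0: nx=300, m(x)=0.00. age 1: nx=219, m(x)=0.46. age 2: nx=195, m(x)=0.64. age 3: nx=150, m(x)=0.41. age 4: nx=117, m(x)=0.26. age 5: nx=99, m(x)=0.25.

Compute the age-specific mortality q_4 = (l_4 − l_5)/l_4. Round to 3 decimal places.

lx = nx/n0 = nx/300: 1, 0.73, 0.65, 0.5, 0.39, 0.33
q_4 = (l_4 − l_5) / l_4 = (0.39 − 0.33) / 0.39
     = 0.06 / 0.39 = 0.153846… → 0.154

0.154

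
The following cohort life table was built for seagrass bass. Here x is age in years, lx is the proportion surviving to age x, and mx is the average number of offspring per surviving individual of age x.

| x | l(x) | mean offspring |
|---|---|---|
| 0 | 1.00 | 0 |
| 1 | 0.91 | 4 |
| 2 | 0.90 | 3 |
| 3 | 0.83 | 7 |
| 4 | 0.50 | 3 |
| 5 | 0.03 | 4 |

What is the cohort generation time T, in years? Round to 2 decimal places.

lx·mx: 0, 3.64, 2.7, 5.81, 1.5, 0.12 → R0 = 13.77
x·lx·mx: 0, 3.64, 5.4, 17.43, 6, 0.6 → Σ = 33.07
T = 33.07 / 13.77 = 2.401598… → 2.40

2.40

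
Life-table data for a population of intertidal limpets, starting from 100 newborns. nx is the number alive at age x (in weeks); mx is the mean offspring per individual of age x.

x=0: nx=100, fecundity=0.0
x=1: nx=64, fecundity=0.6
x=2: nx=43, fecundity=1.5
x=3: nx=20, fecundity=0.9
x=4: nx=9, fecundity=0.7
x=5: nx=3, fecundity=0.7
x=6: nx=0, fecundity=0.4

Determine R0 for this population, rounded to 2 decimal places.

lx = nx/n0 = nx/100: 1, 0.64, 0.43, 0.2, 0.09, 0.03, 0
lx·mx by age: 0, 0.384, 0.645, 0.18, 0.063, 0.021, 0
R0 = Σ lx·mx = 1.293 → 1.29

1.29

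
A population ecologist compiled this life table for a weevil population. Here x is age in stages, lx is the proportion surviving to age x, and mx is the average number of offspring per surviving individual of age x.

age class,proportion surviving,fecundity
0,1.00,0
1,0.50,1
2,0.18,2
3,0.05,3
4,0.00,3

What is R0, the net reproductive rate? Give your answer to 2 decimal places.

1.01

lx·mx by age: 0, 0.5, 0.36, 0.15, 0
R0 = Σ lx·mx = 1.01 → 1.01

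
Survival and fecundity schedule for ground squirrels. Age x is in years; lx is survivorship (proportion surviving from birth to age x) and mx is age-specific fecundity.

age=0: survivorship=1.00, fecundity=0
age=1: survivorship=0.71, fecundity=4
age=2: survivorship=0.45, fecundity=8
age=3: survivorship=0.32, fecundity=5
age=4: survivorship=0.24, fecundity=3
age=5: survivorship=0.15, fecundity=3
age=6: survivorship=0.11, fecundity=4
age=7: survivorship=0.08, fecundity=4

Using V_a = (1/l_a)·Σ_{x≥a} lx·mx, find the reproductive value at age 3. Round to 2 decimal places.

lx·mx for x ≥ 3: 1.6, 0.72, 0.45, 0.44, 0.32 → sum = 3.53
V_3 = 3.53 / l_3 = 3.53 / 0.32 = 11.03125 → 11.03

11.03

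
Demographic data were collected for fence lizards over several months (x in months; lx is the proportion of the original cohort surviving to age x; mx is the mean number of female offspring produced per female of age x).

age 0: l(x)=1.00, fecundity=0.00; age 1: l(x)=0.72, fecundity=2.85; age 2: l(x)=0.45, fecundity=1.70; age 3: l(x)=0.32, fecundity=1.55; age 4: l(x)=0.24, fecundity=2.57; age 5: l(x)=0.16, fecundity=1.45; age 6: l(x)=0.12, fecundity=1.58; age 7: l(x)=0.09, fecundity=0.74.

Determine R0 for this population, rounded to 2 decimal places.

lx·mx by age: 0, 2.052, 0.765, 0.496, 0.6168, 0.232, 0.1896, 0.0666
R0 = Σ lx·mx = 4.418 → 4.42

4.42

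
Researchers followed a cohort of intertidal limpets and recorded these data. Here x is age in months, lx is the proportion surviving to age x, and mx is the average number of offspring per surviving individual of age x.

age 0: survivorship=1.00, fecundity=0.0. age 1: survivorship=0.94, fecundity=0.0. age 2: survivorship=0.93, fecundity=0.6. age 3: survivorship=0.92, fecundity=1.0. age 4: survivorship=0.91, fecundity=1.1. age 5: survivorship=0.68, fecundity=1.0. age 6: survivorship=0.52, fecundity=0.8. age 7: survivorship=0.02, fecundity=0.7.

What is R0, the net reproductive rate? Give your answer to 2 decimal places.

lx·mx by age: 0, 0, 0.558, 0.92, 1.001, 0.68, 0.416, 0.014
R0 = Σ lx·mx = 3.589 → 3.59

3.59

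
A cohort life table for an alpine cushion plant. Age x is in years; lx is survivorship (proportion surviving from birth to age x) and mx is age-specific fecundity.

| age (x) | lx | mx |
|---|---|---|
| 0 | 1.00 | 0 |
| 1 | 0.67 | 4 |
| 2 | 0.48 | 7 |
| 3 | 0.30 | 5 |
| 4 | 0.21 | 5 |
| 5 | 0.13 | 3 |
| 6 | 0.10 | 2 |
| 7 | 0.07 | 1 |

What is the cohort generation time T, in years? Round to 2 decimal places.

lx·mx: 0, 2.68, 3.36, 1.5, 1.05, 0.39, 0.2, 0.07 → R0 = 9.25
x·lx·mx: 0, 2.68, 6.72, 4.5, 4.2, 1.95, 1.2, 0.49 → Σ = 21.74
T = 21.74 / 9.25 = 2.35027… → 2.35

2.35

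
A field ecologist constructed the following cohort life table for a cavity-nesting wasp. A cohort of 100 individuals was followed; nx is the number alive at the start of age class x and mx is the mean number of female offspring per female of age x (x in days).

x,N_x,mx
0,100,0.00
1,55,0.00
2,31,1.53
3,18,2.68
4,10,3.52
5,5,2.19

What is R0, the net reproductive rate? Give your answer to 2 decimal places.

lx = nx/n0 = nx/100: 1, 0.55, 0.31, 0.18, 0.1, 0.05
lx·mx by age: 0, 0, 0.4743, 0.4824, 0.352, 0.1095
R0 = Σ lx·mx = 1.4182 → 1.42

1.42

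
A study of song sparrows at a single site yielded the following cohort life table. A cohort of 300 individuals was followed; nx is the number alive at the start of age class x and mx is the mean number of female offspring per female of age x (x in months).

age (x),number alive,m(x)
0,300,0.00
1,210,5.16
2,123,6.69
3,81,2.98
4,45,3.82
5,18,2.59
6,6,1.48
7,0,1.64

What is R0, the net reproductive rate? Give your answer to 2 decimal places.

lx = nx/n0 = nx/300: 1, 0.7, 0.41, 0.27, 0.15, 0.06, 0.02, 0
lx·mx by age: 0, 3.612, 2.7429, 0.8046, 0.573, 0.1554, 0.0296, 0
R0 = Σ lx·mx = 7.9175 → 7.92

7.92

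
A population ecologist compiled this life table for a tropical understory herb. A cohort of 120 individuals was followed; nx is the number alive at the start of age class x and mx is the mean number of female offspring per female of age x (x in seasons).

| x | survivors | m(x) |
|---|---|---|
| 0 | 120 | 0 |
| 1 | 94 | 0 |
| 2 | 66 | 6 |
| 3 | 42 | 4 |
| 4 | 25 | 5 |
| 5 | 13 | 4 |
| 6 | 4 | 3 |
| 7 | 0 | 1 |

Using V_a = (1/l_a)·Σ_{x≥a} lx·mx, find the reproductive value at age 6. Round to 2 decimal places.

3.00

lx = nx/n0 = nx/120: 1, 0.78333…, 0.55, 0.35, 0.20833…, 0.10833…, 0.03333…, 0
lx·mx for x ≥ 6: 0.1…, 0 → sum = 0.1…
V_6 = 0.1… / l_6 = 0.1… / 0.033333… = 3 → 3.00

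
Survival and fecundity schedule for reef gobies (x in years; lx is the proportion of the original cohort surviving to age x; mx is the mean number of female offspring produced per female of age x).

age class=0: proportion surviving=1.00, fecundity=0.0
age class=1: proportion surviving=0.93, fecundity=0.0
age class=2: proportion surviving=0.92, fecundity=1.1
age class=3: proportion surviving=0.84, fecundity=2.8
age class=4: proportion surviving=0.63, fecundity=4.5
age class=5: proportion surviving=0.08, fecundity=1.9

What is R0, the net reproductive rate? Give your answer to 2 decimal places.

lx·mx by age: 0, 0, 1.012, 2.352, 2.835, 0.152
R0 = Σ lx·mx = 6.351 → 6.35

6.35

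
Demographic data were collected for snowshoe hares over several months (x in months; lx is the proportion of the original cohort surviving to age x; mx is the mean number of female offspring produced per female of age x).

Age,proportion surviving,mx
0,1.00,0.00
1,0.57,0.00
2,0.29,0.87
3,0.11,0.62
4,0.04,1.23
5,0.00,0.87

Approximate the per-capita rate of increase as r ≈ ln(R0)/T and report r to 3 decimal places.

R0 = Σ lx·mx = 0 + 0 + 0.2523 + 0.0682 + 0.0492 + 0 = 0.3697
Σ x·lx·mx = 0.906; T = 0.906/0.3697 = 2.45064…
r ≈ ln(R0)/T = ln(0.3697)/2.45064… = -0.40604… → -0.406

-0.406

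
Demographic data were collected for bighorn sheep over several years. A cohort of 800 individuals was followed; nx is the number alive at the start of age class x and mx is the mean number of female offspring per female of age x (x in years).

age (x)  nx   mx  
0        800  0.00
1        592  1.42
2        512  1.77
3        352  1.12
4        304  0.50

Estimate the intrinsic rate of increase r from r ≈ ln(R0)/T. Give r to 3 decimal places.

0.543

lx = nx/n0 = nx/800: 1, 0.74, 0.64, 0.44, 0.38
R0 = Σ lx·mx = 0 + 1.0508 + 1.1328 + 0.4928 + 0.19 = 2.8664
Σ x·lx·mx = 5.5548; T = 5.5548/2.8664 = 1.9379…
r ≈ ln(R0)/T = ln(2.8664)/1.9379… = 0.5434… → 0.543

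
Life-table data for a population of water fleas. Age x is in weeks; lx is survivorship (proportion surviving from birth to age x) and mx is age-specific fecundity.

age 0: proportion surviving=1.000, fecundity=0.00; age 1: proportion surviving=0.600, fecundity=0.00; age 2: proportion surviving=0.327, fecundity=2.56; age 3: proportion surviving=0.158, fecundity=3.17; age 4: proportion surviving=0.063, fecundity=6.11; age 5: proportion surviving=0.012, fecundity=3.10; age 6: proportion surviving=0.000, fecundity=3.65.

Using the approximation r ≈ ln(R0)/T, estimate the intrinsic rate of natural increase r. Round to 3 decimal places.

R0 = Σ lx·mx = 0 + 0 + 0.83712 + 0.50086 + 0.38493 + 0.0372 + 0 = 1.76011
Σ x·lx·mx = 4.90254; T = 4.90254/1.76011 = 2.78536…
r ≈ ln(R0)/T = ln(1.76011)/2.78536… = 0.20298… → 0.203

0.203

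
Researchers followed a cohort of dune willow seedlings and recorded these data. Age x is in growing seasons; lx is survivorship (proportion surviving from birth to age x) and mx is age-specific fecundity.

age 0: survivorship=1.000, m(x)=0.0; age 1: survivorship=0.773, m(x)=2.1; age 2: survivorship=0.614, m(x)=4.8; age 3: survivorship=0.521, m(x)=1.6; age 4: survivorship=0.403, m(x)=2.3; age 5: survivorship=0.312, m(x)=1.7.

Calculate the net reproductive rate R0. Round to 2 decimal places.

lx·mx by age: 0, 1.6233, 2.9472, 0.8336, 0.9269, 0.5304
R0 = Σ lx·mx = 6.8614 → 6.86

6.86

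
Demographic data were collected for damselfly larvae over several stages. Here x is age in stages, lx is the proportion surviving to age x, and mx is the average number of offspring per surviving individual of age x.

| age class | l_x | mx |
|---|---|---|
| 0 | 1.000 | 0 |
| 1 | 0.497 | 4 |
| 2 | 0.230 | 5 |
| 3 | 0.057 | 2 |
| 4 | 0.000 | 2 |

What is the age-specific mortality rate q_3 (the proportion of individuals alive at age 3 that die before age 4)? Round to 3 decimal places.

1.000

q_3 = (l_3 − l_4) / l_3 = (0.057 − 0) / 0.057
     = 0.057 / 0.057 = 1 → 1.000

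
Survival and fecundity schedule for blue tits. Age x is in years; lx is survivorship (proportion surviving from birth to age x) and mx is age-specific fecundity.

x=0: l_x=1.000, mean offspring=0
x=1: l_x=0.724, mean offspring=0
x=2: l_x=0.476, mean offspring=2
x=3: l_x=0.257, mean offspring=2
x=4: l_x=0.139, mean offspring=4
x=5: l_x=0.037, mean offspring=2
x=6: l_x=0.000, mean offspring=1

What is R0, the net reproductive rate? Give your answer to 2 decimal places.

lx·mx by age: 0, 0, 0.952, 0.514, 0.556, 0.074, 0
R0 = Σ lx·mx = 2.096 → 2.10

2.10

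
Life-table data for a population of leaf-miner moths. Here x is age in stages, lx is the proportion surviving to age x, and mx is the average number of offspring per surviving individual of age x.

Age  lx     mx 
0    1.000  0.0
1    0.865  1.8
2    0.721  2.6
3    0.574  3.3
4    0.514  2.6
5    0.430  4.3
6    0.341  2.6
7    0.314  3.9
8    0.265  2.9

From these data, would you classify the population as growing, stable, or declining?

R0 = Σ lx·mx = 0 + 1.557 + 1.8746 + 1.8942 + 1.3364 + 1.849 + 0.8866 + 1.2246 + 0.7685 = 11.3909
R0 > 1, so the population is growing.

growing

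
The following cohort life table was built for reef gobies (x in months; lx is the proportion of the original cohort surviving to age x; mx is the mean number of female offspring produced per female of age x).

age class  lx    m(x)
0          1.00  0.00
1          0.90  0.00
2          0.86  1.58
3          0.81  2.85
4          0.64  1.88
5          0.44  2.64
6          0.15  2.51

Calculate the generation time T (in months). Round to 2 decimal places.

lx·mx: 0, 0, 1.3588, 2.3085, 1.2032, 1.1616, 0.3765 → R0 = 6.4086
x·lx·mx: 0, 0, 2.7176, 6.9255, 4.8128, 5.808, 2.259 → Σ = 22.5229
T = 22.5229 / 6.4086 = 3.514481… → 3.51

3.51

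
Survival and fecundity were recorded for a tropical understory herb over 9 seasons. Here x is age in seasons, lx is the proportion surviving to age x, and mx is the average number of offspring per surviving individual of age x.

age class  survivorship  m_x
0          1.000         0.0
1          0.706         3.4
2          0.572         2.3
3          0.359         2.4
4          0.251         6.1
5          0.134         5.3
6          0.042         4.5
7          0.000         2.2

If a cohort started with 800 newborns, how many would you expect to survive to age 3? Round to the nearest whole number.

Expected survivors = N0 · l_3 = 800 × 0.359 = 287.2 → 287

287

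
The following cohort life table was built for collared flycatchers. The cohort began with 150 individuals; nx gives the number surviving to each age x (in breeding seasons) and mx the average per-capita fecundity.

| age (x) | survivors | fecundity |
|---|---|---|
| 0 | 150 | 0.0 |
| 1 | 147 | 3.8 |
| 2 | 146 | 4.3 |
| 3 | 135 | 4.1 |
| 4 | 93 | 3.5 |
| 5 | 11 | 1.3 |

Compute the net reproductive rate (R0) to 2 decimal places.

13.86

lx = nx/n0 = nx/150: 1, 0.98, 0.97333…, 0.9, 0.62, 0.07333…
lx·mx by age: 0, 3.724, 4.185333…, 3.69, 2.17, 0.095333…
R0 = Σ lx·mx = 13.864667… → 13.86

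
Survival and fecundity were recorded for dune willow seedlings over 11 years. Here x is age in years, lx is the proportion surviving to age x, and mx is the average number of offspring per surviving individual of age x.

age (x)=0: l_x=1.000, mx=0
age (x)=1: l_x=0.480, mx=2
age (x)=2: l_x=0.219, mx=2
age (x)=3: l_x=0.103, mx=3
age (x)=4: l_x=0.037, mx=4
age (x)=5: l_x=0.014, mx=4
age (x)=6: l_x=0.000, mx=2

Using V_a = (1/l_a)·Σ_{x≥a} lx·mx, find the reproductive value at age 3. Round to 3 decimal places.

4.981

lx·mx for x ≥ 3: 0.309, 0.148, 0.056, 0 → sum = 0.513
V_3 = 0.513 / l_3 = 0.513 / 0.103 = 4.980583… → 4.981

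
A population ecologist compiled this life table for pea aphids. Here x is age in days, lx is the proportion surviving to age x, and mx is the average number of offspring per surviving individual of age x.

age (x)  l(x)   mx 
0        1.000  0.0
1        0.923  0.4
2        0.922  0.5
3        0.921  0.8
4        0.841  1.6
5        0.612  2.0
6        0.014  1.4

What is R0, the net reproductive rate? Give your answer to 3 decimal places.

4.156

lx·mx by age: 0, 0.3692, 0.461, 0.7368, 1.3456, 1.224, 0.0196
R0 = Σ lx·mx = 4.1562 → 4.156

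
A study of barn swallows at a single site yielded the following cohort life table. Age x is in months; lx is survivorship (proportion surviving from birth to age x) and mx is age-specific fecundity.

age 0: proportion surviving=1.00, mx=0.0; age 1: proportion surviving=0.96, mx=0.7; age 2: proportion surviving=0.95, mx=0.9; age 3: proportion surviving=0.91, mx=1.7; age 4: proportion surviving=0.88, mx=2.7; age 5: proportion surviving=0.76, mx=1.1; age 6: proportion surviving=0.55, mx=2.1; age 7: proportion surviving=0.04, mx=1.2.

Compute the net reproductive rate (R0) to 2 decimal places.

lx·mx by age: 0, 0.672, 0.855, 1.547, 2.376, 0.836, 1.155, 0.048
R0 = Σ lx·mx = 7.489 → 7.49

7.49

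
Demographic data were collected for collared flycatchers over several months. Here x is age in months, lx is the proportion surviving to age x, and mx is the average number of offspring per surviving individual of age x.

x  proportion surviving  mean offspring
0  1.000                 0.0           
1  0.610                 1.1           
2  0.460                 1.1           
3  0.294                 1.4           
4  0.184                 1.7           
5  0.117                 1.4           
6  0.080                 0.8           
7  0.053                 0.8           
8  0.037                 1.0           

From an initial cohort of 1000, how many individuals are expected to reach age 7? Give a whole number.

53

Expected survivors = N0 · l_7 = 1000 × 0.053 = 53 → 53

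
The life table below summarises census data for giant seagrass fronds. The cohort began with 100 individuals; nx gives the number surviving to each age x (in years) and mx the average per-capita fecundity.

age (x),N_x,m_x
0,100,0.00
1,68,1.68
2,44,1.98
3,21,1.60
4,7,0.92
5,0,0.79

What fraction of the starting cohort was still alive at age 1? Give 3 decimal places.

l_1 = n_1/n_0 = 68/100 = 0.68 → 0.680

0.680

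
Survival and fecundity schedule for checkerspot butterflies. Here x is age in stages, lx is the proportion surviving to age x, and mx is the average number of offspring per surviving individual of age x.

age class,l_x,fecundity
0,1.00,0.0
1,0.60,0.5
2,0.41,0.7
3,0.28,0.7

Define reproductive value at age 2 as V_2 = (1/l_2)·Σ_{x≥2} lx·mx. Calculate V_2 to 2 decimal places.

lx·mx for x ≥ 2: 0.287, 0.196 → sum = 0.483
V_2 = 0.483 / l_2 = 0.483 / 0.41 = 1.178049… → 1.18

1.18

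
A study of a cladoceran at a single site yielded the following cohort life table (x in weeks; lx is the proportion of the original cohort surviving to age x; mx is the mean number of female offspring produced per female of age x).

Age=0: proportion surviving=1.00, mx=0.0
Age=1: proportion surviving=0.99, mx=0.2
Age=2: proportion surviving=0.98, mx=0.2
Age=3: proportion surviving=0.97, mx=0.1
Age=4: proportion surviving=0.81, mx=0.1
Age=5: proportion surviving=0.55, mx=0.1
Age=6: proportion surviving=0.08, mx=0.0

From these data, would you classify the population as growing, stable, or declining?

R0 = Σ lx·mx = 0 + 0.198 + 0.196 + 0.097 + 0.081 + 0.055 + 0 = 0.627
R0 < 1, so the population is declining.

declining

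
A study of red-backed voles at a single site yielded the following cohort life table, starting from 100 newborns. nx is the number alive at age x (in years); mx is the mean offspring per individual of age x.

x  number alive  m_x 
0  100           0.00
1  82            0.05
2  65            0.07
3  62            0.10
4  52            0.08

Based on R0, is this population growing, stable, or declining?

declining

lx = nx/n0 = nx/100: 1, 0.82, 0.65, 0.62, 0.52
R0 = Σ lx·mx = 0 + 0.041 + 0.0455 + 0.062 + 0.0416 = 0.1901
R0 < 1, so the population is declining.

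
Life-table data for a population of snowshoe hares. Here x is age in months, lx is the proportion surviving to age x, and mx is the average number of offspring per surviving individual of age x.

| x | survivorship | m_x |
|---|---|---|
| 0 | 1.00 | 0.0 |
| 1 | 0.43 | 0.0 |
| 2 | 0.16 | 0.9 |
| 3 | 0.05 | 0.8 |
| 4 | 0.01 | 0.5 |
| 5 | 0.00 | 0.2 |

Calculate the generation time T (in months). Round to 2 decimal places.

2.26

lx·mx: 0, 0, 0.144, 0.04, 0.005, 0 → R0 = 0.189
x·lx·mx: 0, 0, 0.288, 0.12, 0.02, 0 → Σ = 0.428
T = 0.428 / 0.189 = 2.26455… → 2.26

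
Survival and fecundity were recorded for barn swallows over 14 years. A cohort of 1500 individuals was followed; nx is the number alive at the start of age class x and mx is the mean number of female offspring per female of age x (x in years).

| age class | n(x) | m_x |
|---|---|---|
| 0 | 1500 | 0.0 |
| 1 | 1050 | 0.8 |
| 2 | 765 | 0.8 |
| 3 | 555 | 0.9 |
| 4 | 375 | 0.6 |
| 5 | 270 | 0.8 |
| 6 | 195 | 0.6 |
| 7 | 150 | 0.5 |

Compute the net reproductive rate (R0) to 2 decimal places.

lx = nx/n0 = nx/1500: 1, 0.7, 0.51, 0.37, 0.25, 0.18, 0.13, 0.1
lx·mx by age: 0, 0.56, 0.408, 0.333, 0.15, 0.144, 0.078, 0.05
R0 = Σ lx·mx = 1.723 → 1.72

1.72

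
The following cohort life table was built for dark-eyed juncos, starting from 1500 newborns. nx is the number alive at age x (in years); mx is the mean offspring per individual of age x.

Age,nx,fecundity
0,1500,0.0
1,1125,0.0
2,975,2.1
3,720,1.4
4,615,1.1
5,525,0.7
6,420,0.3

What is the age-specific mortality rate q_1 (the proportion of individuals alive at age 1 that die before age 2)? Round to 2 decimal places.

0.13

lx = nx/n0 = nx/1500: 1, 0.75, 0.65, 0.48, 0.41, 0.35, 0.28
q_1 = (l_1 − l_2) / l_1 = (0.75 − 0.65) / 0.75
     = 0.1 / 0.75 = 0.133333… → 0.13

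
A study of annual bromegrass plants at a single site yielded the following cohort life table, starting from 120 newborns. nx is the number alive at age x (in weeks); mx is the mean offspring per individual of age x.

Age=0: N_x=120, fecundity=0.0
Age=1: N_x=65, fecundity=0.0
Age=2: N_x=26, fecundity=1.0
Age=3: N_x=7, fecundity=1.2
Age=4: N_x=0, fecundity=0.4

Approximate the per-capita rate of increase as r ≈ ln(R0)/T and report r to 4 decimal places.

-0.5567

lx = nx/n0 = nx/120: 1, 0.54167…, 0.21667…, 0.05833…, 0
R0 = Σ lx·mx = 0 + 0 + 0.21667… + 0.07… + 0 = 0.286667…
Σ x·lx·mx = 0.643333…; T = 0.643333…/0.286667… = 2.24419…
r ≈ ln(R0)/T = ln(0.286667…)/2.24419… = -0.556743… → -0.5567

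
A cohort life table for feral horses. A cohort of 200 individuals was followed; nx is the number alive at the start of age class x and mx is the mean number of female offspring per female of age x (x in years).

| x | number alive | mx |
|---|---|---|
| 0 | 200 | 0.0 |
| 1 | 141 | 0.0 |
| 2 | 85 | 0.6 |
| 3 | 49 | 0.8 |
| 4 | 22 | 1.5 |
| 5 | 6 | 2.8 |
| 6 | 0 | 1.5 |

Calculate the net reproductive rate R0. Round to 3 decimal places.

lx = nx/n0 = nx/200: 1, 0.705, 0.425, 0.245, 0.11, 0.03, 0
lx·mx by age: 0, 0, 0.255, 0.196, 0.165, 0.084, 0
R0 = Σ lx·mx = 0.7 → 0.700

0.700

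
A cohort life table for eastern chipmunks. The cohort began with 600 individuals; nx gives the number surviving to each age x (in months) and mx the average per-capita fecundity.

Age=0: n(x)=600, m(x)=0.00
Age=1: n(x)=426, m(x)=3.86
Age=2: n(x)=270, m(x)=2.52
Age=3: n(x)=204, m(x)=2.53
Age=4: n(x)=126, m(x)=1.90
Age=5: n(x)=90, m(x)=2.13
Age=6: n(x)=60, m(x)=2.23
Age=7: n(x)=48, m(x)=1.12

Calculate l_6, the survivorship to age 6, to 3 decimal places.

0.100

l_6 = n_6/n_0 = 60/600 = 0.1 → 0.100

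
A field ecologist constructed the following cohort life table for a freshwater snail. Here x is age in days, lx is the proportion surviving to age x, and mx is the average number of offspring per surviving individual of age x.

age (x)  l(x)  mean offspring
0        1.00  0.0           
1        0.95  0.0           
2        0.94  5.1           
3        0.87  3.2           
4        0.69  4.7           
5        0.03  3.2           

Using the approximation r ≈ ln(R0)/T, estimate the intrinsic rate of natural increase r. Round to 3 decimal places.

0.831

R0 = Σ lx·mx = 0 + 0 + 4.794 + 2.784 + 3.243 + 0.096 = 10.917
Σ x·lx·mx = 31.392; T = 31.392/10.917 = 2.87552…
r ≈ ln(R0)/T = ln(10.917)/2.87552… = 0.83127… → 0.831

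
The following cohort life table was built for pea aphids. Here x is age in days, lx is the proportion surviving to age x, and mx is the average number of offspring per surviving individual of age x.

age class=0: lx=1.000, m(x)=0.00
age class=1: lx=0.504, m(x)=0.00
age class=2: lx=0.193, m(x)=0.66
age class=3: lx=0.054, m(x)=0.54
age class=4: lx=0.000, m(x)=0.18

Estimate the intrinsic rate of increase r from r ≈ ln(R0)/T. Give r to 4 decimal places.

-0.8482

R0 = Σ lx·mx = 0 + 0 + 0.12738 + 0.02916 + 0 = 0.15654
Σ x·lx·mx = 0.34224; T = 0.34224/0.15654 = 2.18628…
r ≈ ln(R0)/T = ln(0.15654)/2.18628… = -0.848219… → -0.8482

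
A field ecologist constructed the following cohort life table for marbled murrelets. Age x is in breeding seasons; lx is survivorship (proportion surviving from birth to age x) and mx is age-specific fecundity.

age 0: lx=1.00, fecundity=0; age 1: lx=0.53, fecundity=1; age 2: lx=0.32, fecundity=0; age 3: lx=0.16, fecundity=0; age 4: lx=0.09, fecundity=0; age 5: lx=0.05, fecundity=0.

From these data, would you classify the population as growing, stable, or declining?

declining

R0 = Σ lx·mx = 0 + 0.53 + 0 + 0 + 0 + 0 = 0.53
R0 < 1, so the population is declining.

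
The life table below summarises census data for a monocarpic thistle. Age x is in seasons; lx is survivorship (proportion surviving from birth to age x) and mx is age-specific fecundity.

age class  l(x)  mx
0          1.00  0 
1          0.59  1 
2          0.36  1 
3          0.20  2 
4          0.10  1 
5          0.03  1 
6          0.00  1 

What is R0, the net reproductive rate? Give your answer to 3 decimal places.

lx·mx by age: 0, 0.59, 0.36, 0.4, 0.1, 0.03, 0
R0 = Σ lx·mx = 1.48 → 1.480

1.480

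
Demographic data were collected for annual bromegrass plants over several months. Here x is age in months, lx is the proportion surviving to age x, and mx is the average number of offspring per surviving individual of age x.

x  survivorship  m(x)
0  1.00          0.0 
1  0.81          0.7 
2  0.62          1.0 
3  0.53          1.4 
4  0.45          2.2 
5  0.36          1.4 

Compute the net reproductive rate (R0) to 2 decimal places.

lx·mx by age: 0, 0.567, 0.62, 0.742, 0.99, 0.504
R0 = Σ lx·mx = 3.423 → 3.42

3.42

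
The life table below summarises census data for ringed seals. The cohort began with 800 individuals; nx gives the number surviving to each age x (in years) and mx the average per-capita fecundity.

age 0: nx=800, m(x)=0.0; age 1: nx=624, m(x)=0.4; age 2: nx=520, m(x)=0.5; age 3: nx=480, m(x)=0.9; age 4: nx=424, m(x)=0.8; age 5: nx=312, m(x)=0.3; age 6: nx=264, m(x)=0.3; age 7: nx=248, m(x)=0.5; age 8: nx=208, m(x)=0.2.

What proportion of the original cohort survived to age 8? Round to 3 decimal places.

0.260

l_8 = n_8/n_0 = 208/800 = 0.26 → 0.260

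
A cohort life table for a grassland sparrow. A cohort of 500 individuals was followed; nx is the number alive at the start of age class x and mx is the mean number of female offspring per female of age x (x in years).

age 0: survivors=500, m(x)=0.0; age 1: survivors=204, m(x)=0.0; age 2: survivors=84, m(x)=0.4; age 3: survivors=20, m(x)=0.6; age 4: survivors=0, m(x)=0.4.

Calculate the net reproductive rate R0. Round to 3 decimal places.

0.091

lx = nx/n0 = nx/500: 1, 0.408, 0.168, 0.04, 0
lx·mx by age: 0, 0, 0.0672, 0.024, 0
R0 = Σ lx·mx = 0.0912 → 0.091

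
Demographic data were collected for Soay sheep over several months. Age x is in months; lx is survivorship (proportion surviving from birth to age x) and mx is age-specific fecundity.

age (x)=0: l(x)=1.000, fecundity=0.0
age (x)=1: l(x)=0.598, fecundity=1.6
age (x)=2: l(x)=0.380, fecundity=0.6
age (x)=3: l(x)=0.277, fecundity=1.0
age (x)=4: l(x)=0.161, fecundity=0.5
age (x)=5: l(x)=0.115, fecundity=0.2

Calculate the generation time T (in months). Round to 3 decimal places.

1.713

lx·mx: 0, 0.9568, 0.228, 0.277, 0.0805, 0.023 → R0 = 1.5653
x·lx·mx: 0, 0.9568, 0.456, 0.831, 0.322, 0.115 → Σ = 2.6808
T = 2.6808 / 1.5653 = 1.712643… → 1.713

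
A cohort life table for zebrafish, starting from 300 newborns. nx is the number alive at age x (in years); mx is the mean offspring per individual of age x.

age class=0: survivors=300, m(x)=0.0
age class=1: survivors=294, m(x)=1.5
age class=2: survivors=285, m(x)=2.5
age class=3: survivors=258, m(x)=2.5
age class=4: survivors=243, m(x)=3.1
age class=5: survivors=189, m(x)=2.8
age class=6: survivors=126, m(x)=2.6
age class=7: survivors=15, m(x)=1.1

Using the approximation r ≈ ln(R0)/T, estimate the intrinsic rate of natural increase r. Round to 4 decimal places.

0.7227

lx = nx/n0 = nx/300: 1, 0.98, 0.95, 0.86, 0.81, 0.63, 0.42, 0.05
R0 = Σ lx·mx = 0 + 1.47 + 2.375 + 2.15 + 2.511 + 1.764 + 1.092 + 0.055 = 11.417
Σ x·lx·mx = 38.471; T = 38.471/11.417 = 3.36962…
r ≈ ln(R0)/T = ln(11.417)/3.36962… = 0.722663… → 0.7227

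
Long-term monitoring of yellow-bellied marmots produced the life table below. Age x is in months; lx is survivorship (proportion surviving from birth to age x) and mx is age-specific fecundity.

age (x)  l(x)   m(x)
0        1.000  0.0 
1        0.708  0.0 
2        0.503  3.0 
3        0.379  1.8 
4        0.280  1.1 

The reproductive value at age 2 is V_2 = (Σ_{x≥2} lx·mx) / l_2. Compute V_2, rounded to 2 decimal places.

4.97

lx·mx for x ≥ 2: 1.509, 0.6822, 0.308 → sum = 2.4992
V_2 = 2.4992 / l_2 = 2.4992 / 0.503 = 4.968588… → 4.97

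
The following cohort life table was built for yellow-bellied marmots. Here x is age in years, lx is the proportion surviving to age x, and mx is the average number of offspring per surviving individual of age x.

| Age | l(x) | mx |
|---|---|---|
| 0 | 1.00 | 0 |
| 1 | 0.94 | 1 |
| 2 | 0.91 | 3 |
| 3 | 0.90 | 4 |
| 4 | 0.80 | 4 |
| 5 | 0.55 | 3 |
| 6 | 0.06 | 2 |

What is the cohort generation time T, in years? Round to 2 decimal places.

lx·mx: 0, 0.94, 2.73, 3.6, 3.2, 1.65, 0.12 → R0 = 12.24
x·lx·mx: 0, 0.94, 5.46, 10.8, 12.8, 8.25, 0.72 → Σ = 38.97
T = 38.97 / 12.24 = 3.183824… → 3.18

3.18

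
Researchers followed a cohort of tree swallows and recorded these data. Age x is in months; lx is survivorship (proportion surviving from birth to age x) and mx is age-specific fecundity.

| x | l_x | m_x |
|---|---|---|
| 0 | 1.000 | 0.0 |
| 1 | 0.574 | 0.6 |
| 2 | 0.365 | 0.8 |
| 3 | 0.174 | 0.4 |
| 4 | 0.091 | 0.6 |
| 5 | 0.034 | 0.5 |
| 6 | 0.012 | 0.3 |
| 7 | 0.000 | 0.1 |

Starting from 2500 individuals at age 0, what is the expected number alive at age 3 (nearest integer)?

435

Expected survivors = N0 · l_3 = 2500 × 0.174 = 435 → 435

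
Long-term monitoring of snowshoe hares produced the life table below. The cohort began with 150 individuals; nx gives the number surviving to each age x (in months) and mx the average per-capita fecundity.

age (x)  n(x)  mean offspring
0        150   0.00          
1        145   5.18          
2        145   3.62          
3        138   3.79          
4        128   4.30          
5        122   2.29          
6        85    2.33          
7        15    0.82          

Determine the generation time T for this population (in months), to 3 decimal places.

2.903

lx = nx/n0 = nx/150: 1, 0.96667…, 0.96667…, 0.92, 0.85333…, 0.81333…, 0.56667…, 0.1
lx·mx: 0, 5.007333…, 3.499333…, 3.4868, 3.669333…, 1.862533…, 1.320333…, 0.082 → R0 = 18.927667…
x·lx·mx: 0, 5.007333…, 6.998667…, 10.4604, 14.677333…, 9.312667…, 7.922…, 0.574 → Σ = 54.9524…
T = 54.9524… / 18.927667… = 2.903284… → 2.903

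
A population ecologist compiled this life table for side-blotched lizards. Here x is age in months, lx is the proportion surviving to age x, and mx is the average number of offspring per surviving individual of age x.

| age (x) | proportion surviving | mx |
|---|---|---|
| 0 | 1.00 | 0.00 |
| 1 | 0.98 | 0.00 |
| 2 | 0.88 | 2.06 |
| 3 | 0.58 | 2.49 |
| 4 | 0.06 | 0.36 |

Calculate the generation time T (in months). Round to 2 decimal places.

2.45

lx·mx: 0, 0, 1.8128, 1.4442, 0.0216 → R0 = 3.2786
x·lx·mx: 0, 0, 3.6256, 4.3326, 0.0864 → Σ = 8.0446
T = 8.0446 / 3.2786 = 2.453669… → 2.45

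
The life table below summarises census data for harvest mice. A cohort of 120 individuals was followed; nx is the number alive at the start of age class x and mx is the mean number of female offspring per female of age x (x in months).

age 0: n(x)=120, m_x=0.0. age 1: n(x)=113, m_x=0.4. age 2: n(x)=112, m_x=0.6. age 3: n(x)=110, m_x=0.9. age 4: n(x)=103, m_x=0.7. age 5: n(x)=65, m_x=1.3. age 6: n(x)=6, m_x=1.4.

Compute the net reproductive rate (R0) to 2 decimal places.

3.14

lx = nx/n0 = nx/120: 1, 0.94167…, 0.93333…, 0.91667…, 0.85833…, 0.54167…, 0.05
lx·mx by age: 0, 0.376667…, 0.56…, 0.825…, 0.600833…, 0.704167…, 0.07
R0 = Σ lx·mx = 3.136667… → 3.14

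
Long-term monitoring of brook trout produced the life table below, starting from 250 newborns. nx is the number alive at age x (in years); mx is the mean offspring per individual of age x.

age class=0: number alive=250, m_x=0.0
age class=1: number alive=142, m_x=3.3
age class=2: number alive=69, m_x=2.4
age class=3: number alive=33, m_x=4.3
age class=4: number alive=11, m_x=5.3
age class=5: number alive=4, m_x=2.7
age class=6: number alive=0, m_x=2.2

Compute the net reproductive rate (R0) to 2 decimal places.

lx = nx/n0 = nx/250: 1, 0.568, 0.276, 0.132, 0.044, 0.016, 0
lx·mx by age: 0, 1.8744, 0.6624, 0.5676, 0.2332, 0.0432, 0
R0 = Σ lx·mx = 3.3808 → 3.38

3.38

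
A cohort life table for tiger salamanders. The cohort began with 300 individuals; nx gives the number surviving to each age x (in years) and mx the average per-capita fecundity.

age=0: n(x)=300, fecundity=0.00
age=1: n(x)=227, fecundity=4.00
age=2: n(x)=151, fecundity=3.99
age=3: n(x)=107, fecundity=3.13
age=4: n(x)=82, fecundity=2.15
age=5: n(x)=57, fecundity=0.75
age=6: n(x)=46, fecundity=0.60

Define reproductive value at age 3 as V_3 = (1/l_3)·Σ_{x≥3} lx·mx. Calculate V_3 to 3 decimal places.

lx = nx/n0 = nx/300: 1, 0.75667…, 0.50333…, 0.35667…, 0.27333…, 0.19, 0.15333…
lx·mx for x ≥ 3: 1.116367…, 0.587667…, 0.1425, 0.092… → sum = 1.938533…
V_3 = 1.938533… / l_3 = 1.938533… / 0.356667… = 5.43514… → 5.435

5.435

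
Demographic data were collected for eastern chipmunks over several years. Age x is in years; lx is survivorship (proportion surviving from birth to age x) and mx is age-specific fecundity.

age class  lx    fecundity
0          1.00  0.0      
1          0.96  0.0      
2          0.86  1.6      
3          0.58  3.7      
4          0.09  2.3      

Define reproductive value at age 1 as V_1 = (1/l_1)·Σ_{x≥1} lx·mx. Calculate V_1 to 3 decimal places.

lx·mx for x ≥ 1: 0, 1.376, 2.146, 0.207 → sum = 3.729
V_1 = 3.729 / l_1 = 3.729 / 0.96 = 3.884375 → 3.884

3.884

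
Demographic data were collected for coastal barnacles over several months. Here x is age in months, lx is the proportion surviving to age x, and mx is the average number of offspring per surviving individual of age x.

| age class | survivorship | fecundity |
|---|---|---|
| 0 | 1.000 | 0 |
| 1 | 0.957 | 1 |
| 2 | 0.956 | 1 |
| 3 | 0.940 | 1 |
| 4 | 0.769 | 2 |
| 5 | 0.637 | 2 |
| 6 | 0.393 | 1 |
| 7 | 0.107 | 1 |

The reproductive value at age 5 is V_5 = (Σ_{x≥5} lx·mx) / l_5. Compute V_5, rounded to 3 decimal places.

2.785

lx·mx for x ≥ 5: 1.274, 0.393, 0.107 → sum = 1.774
V_5 = 1.774 / l_5 = 1.774 / 0.637 = 2.784929… → 2.785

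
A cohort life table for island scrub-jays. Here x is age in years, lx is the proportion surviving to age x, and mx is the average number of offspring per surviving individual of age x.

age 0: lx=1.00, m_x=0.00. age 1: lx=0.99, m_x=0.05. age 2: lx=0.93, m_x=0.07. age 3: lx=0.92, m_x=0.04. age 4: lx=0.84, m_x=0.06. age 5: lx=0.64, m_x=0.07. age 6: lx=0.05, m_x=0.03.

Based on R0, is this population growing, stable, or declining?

R0 = Σ lx·mx = 0 + 0.0495 + 0.0651 + 0.0368 + 0.0504 + 0.0448 + 0.0015 = 0.2481
R0 < 1, so the population is declining.

declining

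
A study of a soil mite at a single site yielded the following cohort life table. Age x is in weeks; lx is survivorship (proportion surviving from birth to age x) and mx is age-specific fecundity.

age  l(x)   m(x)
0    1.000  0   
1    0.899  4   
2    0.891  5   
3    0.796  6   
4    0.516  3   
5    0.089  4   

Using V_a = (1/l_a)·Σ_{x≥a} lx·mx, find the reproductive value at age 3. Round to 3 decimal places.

lx·mx for x ≥ 3: 4.776, 1.548, 0.356 → sum = 6.68
V_3 = 6.68 / l_3 = 6.68 / 0.796 = 8.39196… → 8.392

8.392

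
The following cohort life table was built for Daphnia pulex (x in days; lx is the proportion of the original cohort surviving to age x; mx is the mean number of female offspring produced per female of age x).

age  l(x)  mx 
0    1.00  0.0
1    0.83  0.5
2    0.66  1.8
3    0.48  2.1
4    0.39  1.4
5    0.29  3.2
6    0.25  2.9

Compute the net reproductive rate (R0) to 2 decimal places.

4.81

lx·mx by age: 0, 0.415, 1.188, 1.008, 0.546, 0.928, 0.725
R0 = Σ lx·mx = 4.81 → 4.81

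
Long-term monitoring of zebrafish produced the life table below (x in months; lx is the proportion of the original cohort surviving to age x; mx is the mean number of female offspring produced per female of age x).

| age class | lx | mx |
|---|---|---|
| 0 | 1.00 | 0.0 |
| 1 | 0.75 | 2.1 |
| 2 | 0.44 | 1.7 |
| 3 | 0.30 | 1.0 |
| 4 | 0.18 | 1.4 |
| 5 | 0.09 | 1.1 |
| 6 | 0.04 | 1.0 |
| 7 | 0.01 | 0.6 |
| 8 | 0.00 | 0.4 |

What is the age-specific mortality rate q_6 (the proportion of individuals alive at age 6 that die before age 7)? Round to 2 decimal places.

q_6 = (l_6 − l_7) / l_6 = (0.04 − 0.01) / 0.04
     = 0.03 / 0.04 = 0.75 → 0.75

0.75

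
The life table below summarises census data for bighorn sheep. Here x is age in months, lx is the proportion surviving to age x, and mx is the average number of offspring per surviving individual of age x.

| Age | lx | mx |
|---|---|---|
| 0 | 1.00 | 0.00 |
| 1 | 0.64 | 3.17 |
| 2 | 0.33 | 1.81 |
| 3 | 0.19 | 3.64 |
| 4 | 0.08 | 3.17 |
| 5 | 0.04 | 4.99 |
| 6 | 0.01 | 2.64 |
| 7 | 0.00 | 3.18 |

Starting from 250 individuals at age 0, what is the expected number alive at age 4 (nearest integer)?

20

Expected survivors = N0 · l_4 = 250 × 0.08 = 20 → 20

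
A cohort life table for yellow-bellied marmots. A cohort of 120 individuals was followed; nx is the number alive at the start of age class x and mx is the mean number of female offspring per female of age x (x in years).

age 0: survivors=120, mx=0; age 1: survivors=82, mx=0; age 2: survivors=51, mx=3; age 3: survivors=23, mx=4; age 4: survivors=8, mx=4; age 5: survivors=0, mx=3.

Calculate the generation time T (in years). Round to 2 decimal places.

lx = nx/n0 = nx/120: 1, 0.68333…, 0.425, 0.19167…, 0.06667…, 0
lx·mx: 0, 0, 1.275, 0.766667…, 0.266667…, 0 → R0 = 2.308333…
x·lx·mx: 0, 0, 2.55, 2.3…, 1.066667…, 0 → Σ = 5.916667…
T = 5.916667… / 2.308333… = 2.563177… → 2.56

2.56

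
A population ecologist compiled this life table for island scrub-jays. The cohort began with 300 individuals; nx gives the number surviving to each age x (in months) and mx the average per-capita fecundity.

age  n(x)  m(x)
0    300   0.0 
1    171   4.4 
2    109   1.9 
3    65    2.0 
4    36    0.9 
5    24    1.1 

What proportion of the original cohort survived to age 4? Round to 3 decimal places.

l_4 = n_4/n_0 = 36/300 = 0.12 → 0.120

0.120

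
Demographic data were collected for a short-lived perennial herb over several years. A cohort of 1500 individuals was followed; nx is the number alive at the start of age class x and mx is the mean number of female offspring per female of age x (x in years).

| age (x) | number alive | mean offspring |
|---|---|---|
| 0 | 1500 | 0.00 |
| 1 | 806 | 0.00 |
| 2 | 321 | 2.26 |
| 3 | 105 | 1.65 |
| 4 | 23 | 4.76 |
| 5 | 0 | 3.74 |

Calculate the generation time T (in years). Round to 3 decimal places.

2.389

lx = nx/n0 = nx/1500: 1, 0.53733…, 0.214, 0.07, 0.01533…, 0
lx·mx: 0, 0, 0.48364, 0.1155, 0.072987…, 0 → R0 = 0.672127…
x·lx·mx: 0, 0, 0.96728, 0.3465, 0.291947…, 0 → Σ = 1.605727…
T = 1.605727… / 0.672127… = 2.389024… → 2.389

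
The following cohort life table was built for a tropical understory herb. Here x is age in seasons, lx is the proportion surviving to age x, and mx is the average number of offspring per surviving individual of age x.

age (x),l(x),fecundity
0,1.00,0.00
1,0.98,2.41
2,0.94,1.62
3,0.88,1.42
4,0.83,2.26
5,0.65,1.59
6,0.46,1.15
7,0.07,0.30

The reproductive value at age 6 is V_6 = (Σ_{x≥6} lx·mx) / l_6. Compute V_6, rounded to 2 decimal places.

lx·mx for x ≥ 6: 0.529, 0.021 → sum = 0.55
V_6 = 0.55 / l_6 = 0.55 / 0.46 = 1.195652… → 1.20

1.20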